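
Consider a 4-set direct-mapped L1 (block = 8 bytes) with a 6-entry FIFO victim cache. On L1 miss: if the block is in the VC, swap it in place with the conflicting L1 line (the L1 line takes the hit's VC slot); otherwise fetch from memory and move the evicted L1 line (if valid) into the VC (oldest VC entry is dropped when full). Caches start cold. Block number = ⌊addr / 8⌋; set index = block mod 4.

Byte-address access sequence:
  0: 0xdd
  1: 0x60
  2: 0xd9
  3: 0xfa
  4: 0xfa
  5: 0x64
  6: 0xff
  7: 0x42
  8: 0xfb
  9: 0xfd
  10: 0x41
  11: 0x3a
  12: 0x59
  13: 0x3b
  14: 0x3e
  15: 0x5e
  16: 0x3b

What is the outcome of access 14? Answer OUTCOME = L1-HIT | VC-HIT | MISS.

  [0] addr=0xdd blk=27 s=3: MISS | VC []
  [1] addr=0x60 blk=12 s=0: MISS | VC []
  [2] addr=0xd9 blk=27 s=3: L1-HIT | VC []
  [3] addr=0xfa blk=31 s=3: MISS | VC [27]
  [4] addr=0xfa blk=31 s=3: L1-HIT | VC [27]
  [5] addr=0x64 blk=12 s=0: L1-HIT | VC [27]
  [6] addr=0xff blk=31 s=3: L1-HIT | VC [27]
  [7] addr=0x42 blk=8 s=0: MISS | VC [27, 12]
  [8] addr=0xfb blk=31 s=3: L1-HIT | VC [27, 12]
  [9] addr=0xfd blk=31 s=3: L1-HIT | VC [27, 12]
  [10] addr=0x41 blk=8 s=0: L1-HIT | VC [27, 12]
  [11] addr=0x3a blk=7 s=3: MISS | VC [27, 12, 31]
  [12] addr=0x59 blk=11 s=3: MISS | VC [27, 12, 31, 7]
  [13] addr=0x3b blk=7 s=3: VC-HIT | VC [27, 12, 31, 11]
  [14] addr=0x3e blk=7 s=3: L1-HIT | VC [27, 12, 31, 11]
  [15] addr=0x5e blk=11 s=3: VC-HIT | VC [27, 12, 31, 7]
  [16] addr=0x3b blk=7 s=3: VC-HIT | VC [27, 12, 31, 11]

OUTCOME = L1-HIT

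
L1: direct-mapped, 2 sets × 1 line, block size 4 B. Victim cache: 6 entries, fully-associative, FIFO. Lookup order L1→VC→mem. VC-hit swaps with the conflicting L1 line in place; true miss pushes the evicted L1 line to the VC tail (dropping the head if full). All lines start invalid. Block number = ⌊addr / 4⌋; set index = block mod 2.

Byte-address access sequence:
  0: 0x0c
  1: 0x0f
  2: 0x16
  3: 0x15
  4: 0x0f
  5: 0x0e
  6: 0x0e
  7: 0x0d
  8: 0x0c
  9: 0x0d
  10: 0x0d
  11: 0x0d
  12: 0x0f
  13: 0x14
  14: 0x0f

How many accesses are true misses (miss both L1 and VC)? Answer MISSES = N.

MISSES = 2

0: 0xc (blk 3, set 1) → MISS  vc=[]
1: 0xf (blk 3, set 1) → L1-HIT  vc=[]
2: 0x16 (blk 5, set 1) → MISS  vc=[3]
3: 0x15 (blk 5, set 1) → L1-HIT  vc=[3]
4: 0xf (blk 3, set 1) → VC-HIT  vc=[5]
5: 0xe (blk 3, set 1) → L1-HIT  vc=[5]
6: 0xe (blk 3, set 1) → L1-HIT  vc=[5]
7: 0xd (blk 3, set 1) → L1-HIT  vc=[5]
8: 0xc (blk 3, set 1) → L1-HIT  vc=[5]
9: 0xd (blk 3, set 1) → L1-HIT  vc=[5]
10: 0xd (blk 3, set 1) → L1-HIT  vc=[5]
11: 0xd (blk 3, set 1) → L1-HIT  vc=[5]
12: 0xf (blk 3, set 1) → L1-HIT  vc=[5]
13: 0x14 (blk 5, set 1) → VC-HIT  vc=[3]
14: 0xf (blk 3, set 1) → VC-HIT  vc=[5]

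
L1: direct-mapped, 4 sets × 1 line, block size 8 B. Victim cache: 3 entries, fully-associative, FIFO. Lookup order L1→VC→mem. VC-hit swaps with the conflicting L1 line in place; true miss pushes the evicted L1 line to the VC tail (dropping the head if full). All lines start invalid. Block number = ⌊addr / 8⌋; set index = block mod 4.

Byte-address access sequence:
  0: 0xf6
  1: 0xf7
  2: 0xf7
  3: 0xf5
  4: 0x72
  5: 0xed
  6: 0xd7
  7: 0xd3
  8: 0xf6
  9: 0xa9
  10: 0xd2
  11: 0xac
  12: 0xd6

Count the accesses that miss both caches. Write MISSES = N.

0: 0xf6 (blk 30, set 2) → MISS  vc=[]
1: 0xf7 (blk 30, set 2) → L1-HIT  vc=[]
2: 0xf7 (blk 30, set 2) → L1-HIT  vc=[]
3: 0xf5 (blk 30, set 2) → L1-HIT  vc=[]
4: 0x72 (blk 14, set 2) → MISS  vc=[30]
5: 0xed (blk 29, set 1) → MISS  vc=[30]
6: 0xd7 (blk 26, set 2) → MISS  vc=[30, 14]
7: 0xd3 (blk 26, set 2) → L1-HIT  vc=[30, 14]
8: 0xf6 (blk 30, set 2) → VC-HIT  vc=[26, 14]
9: 0xa9 (blk 21, set 1) → MISS  vc=[26, 14, 29]
10: 0xd2 (blk 26, set 2) → VC-HIT  vc=[30, 14, 29]
11: 0xac (blk 21, set 1) → L1-HIT  vc=[30, 14, 29]
12: 0xd6 (blk 26, set 2) → L1-HIT  vc=[30, 14, 29]

MISSES = 5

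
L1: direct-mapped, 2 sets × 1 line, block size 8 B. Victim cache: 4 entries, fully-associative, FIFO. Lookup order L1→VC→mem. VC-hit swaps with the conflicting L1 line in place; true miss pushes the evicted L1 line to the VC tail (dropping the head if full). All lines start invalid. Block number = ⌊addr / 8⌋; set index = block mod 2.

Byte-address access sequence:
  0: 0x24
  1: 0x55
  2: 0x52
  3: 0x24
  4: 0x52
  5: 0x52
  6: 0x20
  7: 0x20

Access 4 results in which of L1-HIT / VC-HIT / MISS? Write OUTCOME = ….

OUTCOME = VC-HIT

#0 0x24→b4/s0 MISS; vc=[]
#1 0x55→b10/s0 MISS; vc=[4]
#2 0x52→b10/s0 L1-HIT; vc=[4]
#3 0x24→b4/s0 VC-HIT; vc=[10]
#4 0x52→b10/s0 VC-HIT; vc=[4]
#5 0x52→b10/s0 L1-HIT; vc=[4]
#6 0x20→b4/s0 VC-HIT; vc=[10]
#7 0x20→b4/s0 L1-HIT; vc=[10]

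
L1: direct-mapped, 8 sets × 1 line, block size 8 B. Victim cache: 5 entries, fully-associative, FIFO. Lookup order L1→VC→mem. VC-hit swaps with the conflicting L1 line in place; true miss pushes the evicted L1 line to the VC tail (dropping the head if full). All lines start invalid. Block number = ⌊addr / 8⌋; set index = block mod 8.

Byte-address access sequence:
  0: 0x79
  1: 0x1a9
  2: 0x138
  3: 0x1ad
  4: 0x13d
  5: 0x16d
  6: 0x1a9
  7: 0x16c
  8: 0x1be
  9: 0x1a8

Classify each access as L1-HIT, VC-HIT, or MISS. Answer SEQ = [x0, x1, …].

  [0] addr=0x79 blk=15 s=7: MISS | VC []
  [1] addr=0x1a9 blk=53 s=5: MISS | VC []
  [2] addr=0x138 blk=39 s=7: MISS | VC [15]
  [3] addr=0x1ad blk=53 s=5: L1-HIT | VC [15]
  [4] addr=0x13d blk=39 s=7: L1-HIT | VC [15]
  [5] addr=0x16d blk=45 s=5: MISS | VC [15, 53]
  [6] addr=0x1a9 blk=53 s=5: VC-HIT | VC [15, 45]
  [7] addr=0x16c blk=45 s=5: VC-HIT | VC [15, 53]
  [8] addr=0x1be blk=55 s=7: MISS | VC [15, 53, 39]
  [9] addr=0x1a8 blk=53 s=5: VC-HIT | VC [15, 45, 39]

SEQ = [MISS, MISS, MISS, L1-HIT, L1-HIT, MISS, VC-HIT, VC-HIT, MISS, VC-HIT]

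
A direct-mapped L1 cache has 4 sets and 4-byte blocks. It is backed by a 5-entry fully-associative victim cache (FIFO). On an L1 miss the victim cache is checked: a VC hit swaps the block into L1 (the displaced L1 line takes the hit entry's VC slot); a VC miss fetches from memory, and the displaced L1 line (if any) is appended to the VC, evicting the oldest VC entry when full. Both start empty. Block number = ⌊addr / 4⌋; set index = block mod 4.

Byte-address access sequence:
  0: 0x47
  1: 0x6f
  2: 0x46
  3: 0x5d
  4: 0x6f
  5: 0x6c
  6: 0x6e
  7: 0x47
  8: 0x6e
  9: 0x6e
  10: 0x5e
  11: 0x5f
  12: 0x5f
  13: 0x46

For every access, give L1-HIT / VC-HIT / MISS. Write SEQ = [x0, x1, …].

SEQ = [MISS, MISS, L1-HIT, MISS, VC-HIT, L1-HIT, L1-HIT, L1-HIT, L1-HIT, L1-HIT, VC-HIT, L1-HIT, L1-HIT, L1-HIT]

  [0] addr=0x47 blk=17 s=1: MISS | VC []
  [1] addr=0x6f blk=27 s=3: MISS | VC []
  [2] addr=0x46 blk=17 s=1: L1-HIT | VC []
  [3] addr=0x5d blk=23 s=3: MISS | VC [27]
  [4] addr=0x6f blk=27 s=3: VC-HIT | VC [23]
  [5] addr=0x6c blk=27 s=3: L1-HIT | VC [23]
  [6] addr=0x6e blk=27 s=3: L1-HIT | VC [23]
  [7] addr=0x47 blk=17 s=1: L1-HIT | VC [23]
  [8] addr=0x6e blk=27 s=3: L1-HIT | VC [23]
  [9] addr=0x6e blk=27 s=3: L1-HIT | VC [23]
  [10] addr=0x5e blk=23 s=3: VC-HIT | VC [27]
  [11] addr=0x5f blk=23 s=3: L1-HIT | VC [27]
  [12] addr=0x5f blk=23 s=3: L1-HIT | VC [27]
  [13] addr=0x46 blk=17 s=1: L1-HIT | VC [27]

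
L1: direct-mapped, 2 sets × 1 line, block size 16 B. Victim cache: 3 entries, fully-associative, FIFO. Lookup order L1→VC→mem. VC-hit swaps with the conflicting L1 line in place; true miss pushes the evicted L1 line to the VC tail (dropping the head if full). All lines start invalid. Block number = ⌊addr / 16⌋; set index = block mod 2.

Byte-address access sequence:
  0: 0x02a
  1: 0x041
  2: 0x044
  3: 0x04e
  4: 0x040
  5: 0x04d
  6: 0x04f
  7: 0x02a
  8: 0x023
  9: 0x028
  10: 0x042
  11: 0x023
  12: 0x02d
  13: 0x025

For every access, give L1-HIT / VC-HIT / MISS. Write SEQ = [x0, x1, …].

#0 0x2a→b2/s0 MISS; vc=[]
#1 0x41→b4/s0 MISS; vc=[2]
#2 0x44→b4/s0 L1-HIT; vc=[2]
#3 0x4e→b4/s0 L1-HIT; vc=[2]
#4 0x40→b4/s0 L1-HIT; vc=[2]
#5 0x4d→b4/s0 L1-HIT; vc=[2]
#6 0x4f→b4/s0 L1-HIT; vc=[2]
#7 0x2a→b2/s0 VC-HIT; vc=[4]
#8 0x23→b2/s0 L1-HIT; vc=[4]
#9 0x28→b2/s0 L1-HIT; vc=[4]
#10 0x42→b4/s0 VC-HIT; vc=[2]
#11 0x23→b2/s0 VC-HIT; vc=[4]
#12 0x2d→b2/s0 L1-HIT; vc=[4]
#13 0x25→b2/s0 L1-HIT; vc=[4]

SEQ = [MISS, MISS, L1-HIT, L1-HIT, L1-HIT, L1-HIT, L1-HIT, VC-HIT, L1-HIT, L1-HIT, VC-HIT, VC-HIT, L1-HIT, L1-HIT]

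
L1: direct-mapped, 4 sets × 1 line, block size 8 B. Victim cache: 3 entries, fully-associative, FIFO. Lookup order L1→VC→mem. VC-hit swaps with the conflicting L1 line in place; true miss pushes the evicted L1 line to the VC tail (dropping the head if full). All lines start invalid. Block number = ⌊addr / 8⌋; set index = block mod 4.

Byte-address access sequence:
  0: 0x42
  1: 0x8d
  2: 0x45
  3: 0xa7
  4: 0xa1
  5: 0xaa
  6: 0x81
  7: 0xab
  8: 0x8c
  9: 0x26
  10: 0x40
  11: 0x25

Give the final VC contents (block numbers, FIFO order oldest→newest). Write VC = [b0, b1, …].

VC = [20, 16, 8]

0: 0x42 (blk 8, set 0) → MISS  vc=[]
1: 0x8d (blk 17, set 1) → MISS  vc=[]
2: 0x45 (blk 8, set 0) → L1-HIT  vc=[]
3: 0xa7 (blk 20, set 0) → MISS  vc=[8]
4: 0xa1 (blk 20, set 0) → L1-HIT  vc=[8]
5: 0xaa (blk 21, set 1) → MISS  vc=[8, 17]
6: 0x81 (blk 16, set 0) → MISS  vc=[8, 17, 20]
7: 0xab (blk 21, set 1) → L1-HIT  vc=[8, 17, 20]
8: 0x8c (blk 17, set 1) → VC-HIT  vc=[8, 21, 20]
9: 0x26 (blk 4, set 0) → MISS  vc=[21, 20, 16]
10: 0x40 (blk 8, set 0) → MISS  vc=[20, 16, 4]
11: 0x25 (blk 4, set 0) → VC-HIT  vc=[20, 16, 8]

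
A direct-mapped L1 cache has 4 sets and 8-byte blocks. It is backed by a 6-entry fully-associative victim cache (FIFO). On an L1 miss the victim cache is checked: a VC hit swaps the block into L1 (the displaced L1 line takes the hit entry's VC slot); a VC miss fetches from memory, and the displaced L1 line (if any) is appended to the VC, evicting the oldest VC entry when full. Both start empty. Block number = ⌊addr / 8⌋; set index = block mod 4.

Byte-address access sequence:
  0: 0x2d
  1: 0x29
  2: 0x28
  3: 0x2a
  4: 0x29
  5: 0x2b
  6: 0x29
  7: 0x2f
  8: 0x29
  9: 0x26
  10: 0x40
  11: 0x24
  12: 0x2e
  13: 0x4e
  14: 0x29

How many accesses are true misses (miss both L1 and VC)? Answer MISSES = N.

0: 0x2d (blk 5, set 1) → MISS  vc=[]
1: 0x29 (blk 5, set 1) → L1-HIT  vc=[]
2: 0x28 (blk 5, set 1) → L1-HIT  vc=[]
3: 0x2a (blk 5, set 1) → L1-HIT  vc=[]
4: 0x29 (blk 5, set 1) → L1-HIT  vc=[]
5: 0x2b (blk 5, set 1) → L1-HIT  vc=[]
6: 0x29 (blk 5, set 1) → L1-HIT  vc=[]
7: 0x2f (blk 5, set 1) → L1-HIT  vc=[]
8: 0x29 (blk 5, set 1) → L1-HIT  vc=[]
9: 0x26 (blk 4, set 0) → MISS  vc=[]
10: 0x40 (blk 8, set 0) → MISS  vc=[4]
11: 0x24 (blk 4, set 0) → VC-HIT  vc=[8]
12: 0x2e (blk 5, set 1) → L1-HIT  vc=[8]
13: 0x4e (blk 9, set 1) → MISS  vc=[8, 5]
14: 0x29 (blk 5, set 1) → VC-HIT  vc=[8, 9]

MISSES = 4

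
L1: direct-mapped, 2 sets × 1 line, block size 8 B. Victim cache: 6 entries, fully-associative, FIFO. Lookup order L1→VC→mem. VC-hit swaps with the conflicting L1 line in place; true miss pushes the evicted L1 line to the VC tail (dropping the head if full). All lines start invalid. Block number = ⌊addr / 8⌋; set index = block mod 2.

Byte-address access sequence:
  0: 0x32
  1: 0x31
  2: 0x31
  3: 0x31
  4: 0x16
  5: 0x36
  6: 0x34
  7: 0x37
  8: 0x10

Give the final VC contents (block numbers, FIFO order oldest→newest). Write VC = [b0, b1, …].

VC = [6]

0: 0x32 (blk 6, set 0) → MISS  vc=[]
1: 0x31 (blk 6, set 0) → L1-HIT  vc=[]
2: 0x31 (blk 6, set 0) → L1-HIT  vc=[]
3: 0x31 (blk 6, set 0) → L1-HIT  vc=[]
4: 0x16 (blk 2, set 0) → MISS  vc=[6]
5: 0x36 (blk 6, set 0) → VC-HIT  vc=[2]
6: 0x34 (blk 6, set 0) → L1-HIT  vc=[2]
7: 0x37 (blk 6, set 0) → L1-HIT  vc=[2]
8: 0x10 (blk 2, set 0) → VC-HIT  vc=[6]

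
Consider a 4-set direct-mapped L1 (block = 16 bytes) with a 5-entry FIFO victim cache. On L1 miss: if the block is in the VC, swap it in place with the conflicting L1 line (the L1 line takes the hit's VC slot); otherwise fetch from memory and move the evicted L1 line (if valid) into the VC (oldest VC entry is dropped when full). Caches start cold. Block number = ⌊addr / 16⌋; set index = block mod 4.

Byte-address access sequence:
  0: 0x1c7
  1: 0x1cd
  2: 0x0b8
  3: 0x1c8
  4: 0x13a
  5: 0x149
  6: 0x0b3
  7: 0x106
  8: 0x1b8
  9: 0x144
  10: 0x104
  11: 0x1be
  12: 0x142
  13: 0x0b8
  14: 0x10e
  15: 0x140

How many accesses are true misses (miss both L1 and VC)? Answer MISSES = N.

MISSES = 6

  [0] addr=0x1c7 blk=28 s=0: MISS | VC []
  [1] addr=0x1cd blk=28 s=0: L1-HIT | VC []
  [2] addr=0xb8 blk=11 s=3: MISS | VC []
  [3] addr=0x1c8 blk=28 s=0: L1-HIT | VC []
  [4] addr=0x13a blk=19 s=3: MISS | VC [11]
  [5] addr=0x149 blk=20 s=0: MISS | VC [11, 28]
  [6] addr=0xb3 blk=11 s=3: VC-HIT | VC [19, 28]
  [7] addr=0x106 blk=16 s=0: MISS | VC [19, 28, 20]
  [8] addr=0x1b8 blk=27 s=3: MISS | VC [19, 28, 20, 11]
  [9] addr=0x144 blk=20 s=0: VC-HIT | VC [19, 28, 16, 11]
  [10] addr=0x104 blk=16 s=0: VC-HIT | VC [19, 28, 20, 11]
  [11] addr=0x1be blk=27 s=3: L1-HIT | VC [19, 28, 20, 11]
  [12] addr=0x142 blk=20 s=0: VC-HIT | VC [19, 28, 16, 11]
  [13] addr=0xb8 blk=11 s=3: VC-HIT | VC [19, 28, 16, 27]
  [14] addr=0x10e blk=16 s=0: VC-HIT | VC [19, 28, 20, 27]
  [15] addr=0x140 blk=20 s=0: VC-HIT | VC [19, 28, 16, 27]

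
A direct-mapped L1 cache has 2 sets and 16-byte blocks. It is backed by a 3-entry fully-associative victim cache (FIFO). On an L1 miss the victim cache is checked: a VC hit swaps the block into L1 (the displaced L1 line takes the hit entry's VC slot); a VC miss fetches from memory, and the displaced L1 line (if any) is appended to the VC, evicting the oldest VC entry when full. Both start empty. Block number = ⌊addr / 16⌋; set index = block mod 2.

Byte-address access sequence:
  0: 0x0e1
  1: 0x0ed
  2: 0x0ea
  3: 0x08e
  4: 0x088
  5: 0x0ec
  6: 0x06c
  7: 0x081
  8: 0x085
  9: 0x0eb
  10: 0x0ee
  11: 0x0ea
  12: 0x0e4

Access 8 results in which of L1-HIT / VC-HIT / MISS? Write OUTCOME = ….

  [0] addr=0xe1 blk=14 s=0: MISS | VC []
  [1] addr=0xed blk=14 s=0: L1-HIT | VC []
  [2] addr=0xea blk=14 s=0: L1-HIT | VC []
  [3] addr=0x8e blk=8 s=0: MISS | VC [14]
  [4] addr=0x88 blk=8 s=0: L1-HIT | VC [14]
  [5] addr=0xec blk=14 s=0: VC-HIT | VC [8]
  [6] addr=0x6c blk=6 s=0: MISS | VC [8, 14]
  [7] addr=0x81 blk=8 s=0: VC-HIT | VC [6, 14]
  [8] addr=0x85 blk=8 s=0: L1-HIT | VC [6, 14]
  [9] addr=0xeb blk=14 s=0: VC-HIT | VC [6, 8]
  [10] addr=0xee blk=14 s=0: L1-HIT | VC [6, 8]
  [11] addr=0xea blk=14 s=0: L1-HIT | VC [6, 8]
  [12] addr=0xe4 blk=14 s=0: L1-HIT | VC [6, 8]

OUTCOME = L1-HIT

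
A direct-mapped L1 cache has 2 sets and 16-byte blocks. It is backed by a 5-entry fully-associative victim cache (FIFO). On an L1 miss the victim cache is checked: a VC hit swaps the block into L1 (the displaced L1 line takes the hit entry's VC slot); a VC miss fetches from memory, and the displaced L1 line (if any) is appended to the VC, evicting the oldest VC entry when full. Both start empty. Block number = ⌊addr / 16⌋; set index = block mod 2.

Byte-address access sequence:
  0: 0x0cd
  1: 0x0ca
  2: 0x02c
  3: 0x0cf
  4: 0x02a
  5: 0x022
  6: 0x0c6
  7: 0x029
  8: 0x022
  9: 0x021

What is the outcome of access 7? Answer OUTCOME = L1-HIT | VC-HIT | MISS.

  [0] addr=0xcd blk=12 s=0: MISS | VC []
  [1] addr=0xca blk=12 s=0: L1-HIT | VC []
  [2] addr=0x2c blk=2 s=0: MISS | VC [12]
  [3] addr=0xcf blk=12 s=0: VC-HIT | VC [2]
  [4] addr=0x2a blk=2 s=0: VC-HIT | VC [12]
  [5] addr=0x22 blk=2 s=0: L1-HIT | VC [12]
  [6] addr=0xc6 blk=12 s=0: VC-HIT | VC [2]
  [7] addr=0x29 blk=2 s=0: VC-HIT | VC [12]
  [8] addr=0x22 blk=2 s=0: L1-HIT | VC [12]
  [9] addr=0x21 blk=2 s=0: L1-HIT | VC [12]

OUTCOME = VC-HIT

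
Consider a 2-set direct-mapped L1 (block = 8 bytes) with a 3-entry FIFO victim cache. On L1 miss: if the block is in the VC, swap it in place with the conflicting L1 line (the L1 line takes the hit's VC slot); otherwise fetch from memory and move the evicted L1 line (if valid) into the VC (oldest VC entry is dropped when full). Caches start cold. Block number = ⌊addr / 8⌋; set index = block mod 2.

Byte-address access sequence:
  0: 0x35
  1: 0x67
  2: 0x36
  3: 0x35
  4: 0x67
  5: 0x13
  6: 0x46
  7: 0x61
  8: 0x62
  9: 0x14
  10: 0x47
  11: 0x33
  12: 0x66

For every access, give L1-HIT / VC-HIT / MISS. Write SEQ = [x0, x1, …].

0: 0x35 (blk 6, set 0) → MISS  vc=[]
1: 0x67 (blk 12, set 0) → MISS  vc=[6]
2: 0x36 (blk 6, set 0) → VC-HIT  vc=[12]
3: 0x35 (blk 6, set 0) → L1-HIT  vc=[12]
4: 0x67 (blk 12, set 0) → VC-HIT  vc=[6]
5: 0x13 (blk 2, set 0) → MISS  vc=[6, 12]
6: 0x46 (blk 8, set 0) → MISS  vc=[6, 12, 2]
7: 0x61 (blk 12, set 0) → VC-HIT  vc=[6, 8, 2]
8: 0x62 (blk 12, set 0) → L1-HIT  vc=[6, 8, 2]
9: 0x14 (blk 2, set 0) → VC-HIT  vc=[6, 8, 12]
10: 0x47 (blk 8, set 0) → VC-HIT  vc=[6, 2, 12]
11: 0x33 (blk 6, set 0) → VC-HIT  vc=[8, 2, 12]
12: 0x66 (blk 12, set 0) → VC-HIT  vc=[8, 2, 6]

SEQ = [MISS, MISS, VC-HIT, L1-HIT, VC-HIT, MISS, MISS, VC-HIT, L1-HIT, VC-HIT, VC-HIT, VC-HIT, VC-HIT]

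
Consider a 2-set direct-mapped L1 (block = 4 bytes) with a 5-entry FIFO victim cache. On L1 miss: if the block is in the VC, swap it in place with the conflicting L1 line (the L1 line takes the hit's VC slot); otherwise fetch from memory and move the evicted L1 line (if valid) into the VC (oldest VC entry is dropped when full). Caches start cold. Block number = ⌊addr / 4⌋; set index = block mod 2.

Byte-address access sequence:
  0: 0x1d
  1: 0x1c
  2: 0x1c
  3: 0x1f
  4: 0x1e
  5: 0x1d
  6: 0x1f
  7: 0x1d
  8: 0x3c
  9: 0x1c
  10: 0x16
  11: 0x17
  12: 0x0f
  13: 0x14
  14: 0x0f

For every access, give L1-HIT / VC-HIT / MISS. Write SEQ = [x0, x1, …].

SEQ = [MISS, L1-HIT, L1-HIT, L1-HIT, L1-HIT, L1-HIT, L1-HIT, L1-HIT, MISS, VC-HIT, MISS, L1-HIT, MISS, VC-HIT, VC-HIT]

#0 0x1d→b7/s1 MISS; vc=[]
#1 0x1c→b7/s1 L1-HIT; vc=[]
#2 0x1c→b7/s1 L1-HIT; vc=[]
#3 0x1f→b7/s1 L1-HIT; vc=[]
#4 0x1e→b7/s1 L1-HIT; vc=[]
#5 0x1d→b7/s1 L1-HIT; vc=[]
#6 0x1f→b7/s1 L1-HIT; vc=[]
#7 0x1d→b7/s1 L1-HIT; vc=[]
#8 0x3c→b15/s1 MISS; vc=[7]
#9 0x1c→b7/s1 VC-HIT; vc=[15]
#10 0x16→b5/s1 MISS; vc=[15,7]
#11 0x17→b5/s1 L1-HIT; vc=[15,7]
#12 0xf→b3/s1 MISS; vc=[15,7,5]
#13 0x14→b5/s1 VC-HIT; vc=[15,7,3]
#14 0xf→b3/s1 VC-HIT; vc=[15,7,5]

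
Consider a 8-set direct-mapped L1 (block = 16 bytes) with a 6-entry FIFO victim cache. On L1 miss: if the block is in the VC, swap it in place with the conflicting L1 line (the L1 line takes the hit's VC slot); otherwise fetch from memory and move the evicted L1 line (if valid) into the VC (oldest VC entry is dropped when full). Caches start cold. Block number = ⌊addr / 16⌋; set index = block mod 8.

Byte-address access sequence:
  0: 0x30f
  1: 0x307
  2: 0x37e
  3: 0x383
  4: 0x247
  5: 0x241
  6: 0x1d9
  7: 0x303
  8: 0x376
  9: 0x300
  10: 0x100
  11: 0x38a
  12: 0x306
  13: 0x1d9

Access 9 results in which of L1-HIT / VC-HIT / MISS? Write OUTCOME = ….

OUTCOME = L1-HIT

  [0] addr=0x30f blk=48 s=0: MISS | VC []
  [1] addr=0x307 blk=48 s=0: L1-HIT | VC []
  [2] addr=0x37e blk=55 s=7: MISS | VC []
  [3] addr=0x383 blk=56 s=0: MISS | VC [48]
  [4] addr=0x247 blk=36 s=4: MISS | VC [48]
  [5] addr=0x241 blk=36 s=4: L1-HIT | VC [48]
  [6] addr=0x1d9 blk=29 s=5: MISS | VC [48]
  [7] addr=0x303 blk=48 s=0: VC-HIT | VC [56]
  [8] addr=0x376 blk=55 s=7: L1-HIT | VC [56]
  [9] addr=0x300 blk=48 s=0: L1-HIT | VC [56]
  [10] addr=0x100 blk=16 s=0: MISS | VC [56, 48]
  [11] addr=0x38a blk=56 s=0: VC-HIT | VC [16, 48]
  [12] addr=0x306 blk=48 s=0: VC-HIT | VC [16, 56]
  [13] addr=0x1d9 blk=29 s=5: L1-HIT | VC [16, 56]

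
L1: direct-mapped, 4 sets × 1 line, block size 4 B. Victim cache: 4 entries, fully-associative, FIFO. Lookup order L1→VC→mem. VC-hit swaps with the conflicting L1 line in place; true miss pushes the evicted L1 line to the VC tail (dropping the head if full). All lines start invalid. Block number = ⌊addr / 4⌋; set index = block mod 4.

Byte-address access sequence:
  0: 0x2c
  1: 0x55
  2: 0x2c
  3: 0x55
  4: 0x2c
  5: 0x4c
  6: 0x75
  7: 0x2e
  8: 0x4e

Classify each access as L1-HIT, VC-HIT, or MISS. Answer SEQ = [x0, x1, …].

SEQ = [MISS, MISS, L1-HIT, L1-HIT, L1-HIT, MISS, MISS, VC-HIT, VC-HIT]

0: 0x2c (blk 11, set 3) → MISS  vc=[]
1: 0x55 (blk 21, set 1) → MISS  vc=[]
2: 0x2c (blk 11, set 3) → L1-HIT  vc=[]
3: 0x55 (blk 21, set 1) → L1-HIT  vc=[]
4: 0x2c (blk 11, set 3) → L1-HIT  vc=[]
5: 0x4c (blk 19, set 3) → MISS  vc=[11]
6: 0x75 (blk 29, set 1) → MISS  vc=[11, 21]
7: 0x2e (blk 11, set 3) → VC-HIT  vc=[19, 21]
8: 0x4e (blk 19, set 3) → VC-HIT  vc=[11, 21]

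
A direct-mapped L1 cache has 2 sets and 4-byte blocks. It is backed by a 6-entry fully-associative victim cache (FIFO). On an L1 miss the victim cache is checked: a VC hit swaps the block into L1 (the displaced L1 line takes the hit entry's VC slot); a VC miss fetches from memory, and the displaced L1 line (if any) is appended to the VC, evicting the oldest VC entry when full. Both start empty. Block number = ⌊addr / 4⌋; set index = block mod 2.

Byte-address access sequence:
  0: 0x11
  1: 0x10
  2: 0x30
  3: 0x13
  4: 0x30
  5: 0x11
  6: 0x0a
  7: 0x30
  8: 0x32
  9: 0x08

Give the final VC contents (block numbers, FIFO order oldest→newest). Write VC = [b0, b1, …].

0: 0x11 (blk 4, set 0) → MISS  vc=[]
1: 0x10 (blk 4, set 0) → L1-HIT  vc=[]
2: 0x30 (blk 12, set 0) → MISS  vc=[4]
3: 0x13 (blk 4, set 0) → VC-HIT  vc=[12]
4: 0x30 (blk 12, set 0) → VC-HIT  vc=[4]
5: 0x11 (blk 4, set 0) → VC-HIT  vc=[12]
6: 0xa (blk 2, set 0) → MISS  vc=[12, 4]
7: 0x30 (blk 12, set 0) → VC-HIT  vc=[2, 4]
8: 0x32 (blk 12, set 0) → L1-HIT  vc=[2, 4]
9: 0x8 (blk 2, set 0) → VC-HIT  vc=[12, 4]

VC = [12, 4]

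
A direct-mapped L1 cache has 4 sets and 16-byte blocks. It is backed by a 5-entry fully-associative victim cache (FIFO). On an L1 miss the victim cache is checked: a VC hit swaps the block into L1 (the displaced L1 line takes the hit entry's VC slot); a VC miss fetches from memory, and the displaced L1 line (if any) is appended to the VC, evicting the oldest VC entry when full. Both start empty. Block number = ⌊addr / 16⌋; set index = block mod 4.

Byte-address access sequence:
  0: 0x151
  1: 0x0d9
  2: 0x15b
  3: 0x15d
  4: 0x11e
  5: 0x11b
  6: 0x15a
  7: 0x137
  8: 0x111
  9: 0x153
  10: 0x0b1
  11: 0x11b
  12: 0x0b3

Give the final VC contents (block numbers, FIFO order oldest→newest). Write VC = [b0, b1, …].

VC = [13, 21, 19]

  [0] addr=0x151 blk=21 s=1: MISS | VC []
  [1] addr=0xd9 blk=13 s=1: MISS | VC [21]
  [2] addr=0x15b blk=21 s=1: VC-HIT | VC [13]
  [3] addr=0x15d blk=21 s=1: L1-HIT | VC [13]
  [4] addr=0x11e blk=17 s=1: MISS | VC [13, 21]
  [5] addr=0x11b blk=17 s=1: L1-HIT | VC [13, 21]
  [6] addr=0x15a blk=21 s=1: VC-HIT | VC [13, 17]
  [7] addr=0x137 blk=19 s=3: MISS | VC [13, 17]
  [8] addr=0x111 blk=17 s=1: VC-HIT | VC [13, 21]
  [9] addr=0x153 blk=21 s=1: VC-HIT | VC [13, 17]
  [10] addr=0xb1 blk=11 s=3: MISS | VC [13, 17, 19]
  [11] addr=0x11b blk=17 s=1: VC-HIT | VC [13, 21, 19]
  [12] addr=0xb3 blk=11 s=3: L1-HIT | VC [13, 21, 19]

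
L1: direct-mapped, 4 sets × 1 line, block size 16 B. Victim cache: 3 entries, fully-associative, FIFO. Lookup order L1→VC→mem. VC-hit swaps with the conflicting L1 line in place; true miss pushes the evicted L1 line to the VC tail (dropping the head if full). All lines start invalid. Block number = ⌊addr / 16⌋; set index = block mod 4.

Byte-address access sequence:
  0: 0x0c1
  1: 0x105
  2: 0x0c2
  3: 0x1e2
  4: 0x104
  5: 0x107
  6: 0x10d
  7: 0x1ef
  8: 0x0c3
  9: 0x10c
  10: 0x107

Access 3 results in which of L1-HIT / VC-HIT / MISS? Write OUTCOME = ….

OUTCOME = MISS

  [0] addr=0xc1 blk=12 s=0: MISS | VC []
  [1] addr=0x105 blk=16 s=0: MISS | VC [12]
  [2] addr=0xc2 blk=12 s=0: VC-HIT | VC [16]
  [3] addr=0x1e2 blk=30 s=2: MISS | VC [16]
  [4] addr=0x104 blk=16 s=0: VC-HIT | VC [12]
  [5] addr=0x107 blk=16 s=0: L1-HIT | VC [12]
  [6] addr=0x10d blk=16 s=0: L1-HIT | VC [12]
  [7] addr=0x1ef blk=30 s=2: L1-HIT | VC [12]
  [8] addr=0xc3 blk=12 s=0: VC-HIT | VC [16]
  [9] addr=0x10c blk=16 s=0: VC-HIT | VC [12]
  [10] addr=0x107 blk=16 s=0: L1-HIT | VC [12]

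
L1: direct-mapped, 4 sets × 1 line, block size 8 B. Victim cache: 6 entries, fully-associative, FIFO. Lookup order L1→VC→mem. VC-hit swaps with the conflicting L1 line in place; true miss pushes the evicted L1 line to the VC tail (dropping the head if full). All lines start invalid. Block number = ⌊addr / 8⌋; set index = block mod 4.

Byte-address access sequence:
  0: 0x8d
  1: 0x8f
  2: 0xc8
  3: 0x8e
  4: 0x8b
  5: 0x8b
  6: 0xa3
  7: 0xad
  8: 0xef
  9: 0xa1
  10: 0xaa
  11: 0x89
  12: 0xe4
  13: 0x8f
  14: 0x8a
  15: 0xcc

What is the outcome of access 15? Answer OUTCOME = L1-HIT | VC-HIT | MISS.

0: 0x8d (blk 17, set 1) → MISS  vc=[]
1: 0x8f (blk 17, set 1) → L1-HIT  vc=[]
2: 0xc8 (blk 25, set 1) → MISS  vc=[17]
3: 0x8e (blk 17, set 1) → VC-HIT  vc=[25]
4: 0x8b (blk 17, set 1) → L1-HIT  vc=[25]
5: 0x8b (blk 17, set 1) → L1-HIT  vc=[25]
6: 0xa3 (blk 20, set 0) → MISS  vc=[25]
7: 0xad (blk 21, set 1) → MISS  vc=[25, 17]
8: 0xef (blk 29, set 1) → MISS  vc=[25, 17, 21]
9: 0xa1 (blk 20, set 0) → L1-HIT  vc=[25, 17, 21]
10: 0xaa (blk 21, set 1) → VC-HIT  vc=[25, 17, 29]
11: 0x89 (blk 17, set 1) → VC-HIT  vc=[25, 21, 29]
12: 0xe4 (blk 28, set 0) → MISS  vc=[25, 21, 29, 20]
13: 0x8f (blk 17, set 1) → L1-HIT  vc=[25, 21, 29, 20]
14: 0x8a (blk 17, set 1) → L1-HIT  vc=[25, 21, 29, 20]
15: 0xcc (blk 25, set 1) → VC-HIT  vc=[17, 21, 29, 20]

OUTCOME = VC-HIT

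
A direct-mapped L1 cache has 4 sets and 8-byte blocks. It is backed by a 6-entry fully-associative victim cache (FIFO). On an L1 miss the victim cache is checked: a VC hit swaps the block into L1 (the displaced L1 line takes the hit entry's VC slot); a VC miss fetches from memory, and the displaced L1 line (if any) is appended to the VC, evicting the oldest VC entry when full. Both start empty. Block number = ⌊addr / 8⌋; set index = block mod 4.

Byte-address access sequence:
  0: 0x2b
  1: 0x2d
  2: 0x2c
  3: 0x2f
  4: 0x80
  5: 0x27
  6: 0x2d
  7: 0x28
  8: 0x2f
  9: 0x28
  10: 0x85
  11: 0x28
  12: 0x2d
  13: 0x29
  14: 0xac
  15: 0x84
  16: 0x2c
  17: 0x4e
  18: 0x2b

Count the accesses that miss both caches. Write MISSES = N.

MISSES = 5

  [0] addr=0x2b blk=5 s=1: MISS | VC []
  [1] addr=0x2d blk=5 s=1: L1-HIT | VC []
  [2] addr=0x2c blk=5 s=1: L1-HIT | VC []
  [3] addr=0x2f blk=5 s=1: L1-HIT | VC []
  [4] addr=0x80 blk=16 s=0: MISS | VC []
  [5] addr=0x27 blk=4 s=0: MISS | VC [16]
  [6] addr=0x2d blk=5 s=1: L1-HIT | VC [16]
  [7] addr=0x28 blk=5 s=1: L1-HIT | VC [16]
  [8] addr=0x2f blk=5 s=1: L1-HIT | VC [16]
  [9] addr=0x28 blk=5 s=1: L1-HIT | VC [16]
  [10] addr=0x85 blk=16 s=0: VC-HIT | VC [4]
  [11] addr=0x28 blk=5 s=1: L1-HIT | VC [4]
  [12] addr=0x2d blk=5 s=1: L1-HIT | VC [4]
  [13] addr=0x29 blk=5 s=1: L1-HIT | VC [4]
  [14] addr=0xac blk=21 s=1: MISS | VC [4, 5]
  [15] addr=0x84 blk=16 s=0: L1-HIT | VC [4, 5]
  [16] addr=0x2c blk=5 s=1: VC-HIT | VC [4, 21]
  [17] addr=0x4e blk=9 s=1: MISS | VC [4, 21, 5]
  [18] addr=0x2b blk=5 s=1: VC-HIT | VC [4, 21, 9]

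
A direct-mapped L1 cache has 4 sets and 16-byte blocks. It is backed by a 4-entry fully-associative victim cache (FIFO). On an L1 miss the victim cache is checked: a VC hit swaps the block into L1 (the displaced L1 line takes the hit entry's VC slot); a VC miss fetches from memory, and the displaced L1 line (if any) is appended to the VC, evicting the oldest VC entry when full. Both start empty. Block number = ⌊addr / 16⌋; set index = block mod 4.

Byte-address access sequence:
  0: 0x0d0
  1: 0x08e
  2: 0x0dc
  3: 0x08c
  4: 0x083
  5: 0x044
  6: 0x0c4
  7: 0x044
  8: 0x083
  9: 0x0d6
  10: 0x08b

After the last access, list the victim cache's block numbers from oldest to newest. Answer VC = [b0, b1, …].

VC = [4, 12]

0: 0xd0 (blk 13, set 1) → MISS  vc=[]
1: 0x8e (blk 8, set 0) → MISS  vc=[]
2: 0xdc (blk 13, set 1) → L1-HIT  vc=[]
3: 0x8c (blk 8, set 0) → L1-HIT  vc=[]
4: 0x83 (blk 8, set 0) → L1-HIT  vc=[]
5: 0x44 (blk 4, set 0) → MISS  vc=[8]
6: 0xc4 (blk 12, set 0) → MISS  vc=[8, 4]
7: 0x44 (blk 4, set 0) → VC-HIT  vc=[8, 12]
8: 0x83 (blk 8, set 0) → VC-HIT  vc=[4, 12]
9: 0xd6 (blk 13, set 1) → L1-HIT  vc=[4, 12]
10: 0x8b (blk 8, set 0) → L1-HIT  vc=[4, 12]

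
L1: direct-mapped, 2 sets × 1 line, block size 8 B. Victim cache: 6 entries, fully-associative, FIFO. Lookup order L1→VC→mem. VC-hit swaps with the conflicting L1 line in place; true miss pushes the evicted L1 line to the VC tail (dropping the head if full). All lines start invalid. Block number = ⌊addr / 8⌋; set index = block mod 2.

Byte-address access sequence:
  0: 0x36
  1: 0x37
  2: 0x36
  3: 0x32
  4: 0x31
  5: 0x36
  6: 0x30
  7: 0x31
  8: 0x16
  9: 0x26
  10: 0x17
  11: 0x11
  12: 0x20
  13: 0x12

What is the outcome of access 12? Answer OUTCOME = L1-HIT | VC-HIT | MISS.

#0 0x36→b6/s0 MISS; vc=[]
#1 0x37→b6/s0 L1-HIT; vc=[]
#2 0x36→b6/s0 L1-HIT; vc=[]
#3 0x32→b6/s0 L1-HIT; vc=[]
#4 0x31→b6/s0 L1-HIT; vc=[]
#5 0x36→b6/s0 L1-HIT; vc=[]
#6 0x30→b6/s0 L1-HIT; vc=[]
#7 0x31→b6/s0 L1-HIT; vc=[]
#8 0x16→b2/s0 MISS; vc=[6]
#9 0x26→b4/s0 MISS; vc=[6,2]
#10 0x17→b2/s0 VC-HIT; vc=[6,4]
#11 0x11→b2/s0 L1-HIT; vc=[6,4]
#12 0x20→b4/s0 VC-HIT; vc=[6,2]
#13 0x12→b2/s0 VC-HIT; vc=[6,4]

OUTCOME = VC-HIT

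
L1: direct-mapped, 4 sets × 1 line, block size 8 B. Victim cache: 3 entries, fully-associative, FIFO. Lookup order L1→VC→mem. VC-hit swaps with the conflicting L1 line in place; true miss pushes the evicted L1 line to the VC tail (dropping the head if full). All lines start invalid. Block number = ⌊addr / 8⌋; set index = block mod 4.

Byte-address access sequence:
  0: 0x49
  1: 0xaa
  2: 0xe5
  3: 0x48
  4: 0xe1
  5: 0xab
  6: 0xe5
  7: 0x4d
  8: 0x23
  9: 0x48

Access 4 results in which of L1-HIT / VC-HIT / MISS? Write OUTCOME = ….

  [0] addr=0x49 blk=9 s=1: MISS | VC []
  [1] addr=0xaa blk=21 s=1: MISS | VC [9]
  [2] addr=0xe5 blk=28 s=0: MISS | VC [9]
  [3] addr=0x48 blk=9 s=1: VC-HIT | VC [21]
  [4] addr=0xe1 blk=28 s=0: L1-HIT | VC [21]
  [5] addr=0xab blk=21 s=1: VC-HIT | VC [9]
  [6] addr=0xe5 blk=28 s=0: L1-HIT | VC [9]
  [7] addr=0x4d blk=9 s=1: VC-HIT | VC [21]
  [8] addr=0x23 blk=4 s=0: MISS | VC [21, 28]
  [9] addr=0x48 blk=9 s=1: L1-HIT | VC [21, 28]

OUTCOME = L1-HIT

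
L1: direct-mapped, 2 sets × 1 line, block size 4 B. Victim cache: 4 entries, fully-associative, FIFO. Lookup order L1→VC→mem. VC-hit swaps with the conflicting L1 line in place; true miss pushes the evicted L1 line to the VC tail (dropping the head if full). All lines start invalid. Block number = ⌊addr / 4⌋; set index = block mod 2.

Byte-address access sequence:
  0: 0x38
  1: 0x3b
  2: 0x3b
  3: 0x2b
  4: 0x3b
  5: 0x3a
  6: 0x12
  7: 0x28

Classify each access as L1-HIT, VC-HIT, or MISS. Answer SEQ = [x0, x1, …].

SEQ = [MISS, L1-HIT, L1-HIT, MISS, VC-HIT, L1-HIT, MISS, VC-HIT]

  [0] addr=0x38 blk=14 s=0: MISS | VC []
  [1] addr=0x3b blk=14 s=0: L1-HIT | VC []
  [2] addr=0x3b blk=14 s=0: L1-HIT | VC []
  [3] addr=0x2b blk=10 s=0: MISS | VC [14]
  [4] addr=0x3b blk=14 s=0: VC-HIT | VC [10]
  [5] addr=0x3a blk=14 s=0: L1-HIT | VC [10]
  [6] addr=0x12 blk=4 s=0: MISS | VC [10, 14]
  [7] addr=0x28 blk=10 s=0: VC-HIT | VC [4, 14]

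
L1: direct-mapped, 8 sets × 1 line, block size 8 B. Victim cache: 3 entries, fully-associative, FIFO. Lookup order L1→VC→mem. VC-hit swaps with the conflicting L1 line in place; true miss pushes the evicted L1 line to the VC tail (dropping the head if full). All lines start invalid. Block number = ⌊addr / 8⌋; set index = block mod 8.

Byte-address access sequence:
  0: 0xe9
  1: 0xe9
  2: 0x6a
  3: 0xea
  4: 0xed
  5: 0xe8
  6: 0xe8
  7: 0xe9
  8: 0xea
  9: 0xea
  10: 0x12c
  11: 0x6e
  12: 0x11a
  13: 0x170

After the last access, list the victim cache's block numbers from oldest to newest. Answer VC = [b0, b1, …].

#0 0xe9→b29/s5 MISS; vc=[]
#1 0xe9→b29/s5 L1-HIT; vc=[]
#2 0x6a→b13/s5 MISS; vc=[29]
#3 0xea→b29/s5 VC-HIT; vc=[13]
#4 0xed→b29/s5 L1-HIT; vc=[13]
#5 0xe8→b29/s5 L1-HIT; vc=[13]
#6 0xe8→b29/s5 L1-HIT; vc=[13]
#7 0xe9→b29/s5 L1-HIT; vc=[13]
#8 0xea→b29/s5 L1-HIT; vc=[13]
#9 0xea→b29/s5 L1-HIT; vc=[13]
#10 0x12c→b37/s5 MISS; vc=[13,29]
#11 0x6e→b13/s5 VC-HIT; vc=[37,29]
#12 0x11a→b35/s3 MISS; vc=[37,29]
#13 0x170→b46/s6 MISS; vc=[37,29]

VC = [37, 29]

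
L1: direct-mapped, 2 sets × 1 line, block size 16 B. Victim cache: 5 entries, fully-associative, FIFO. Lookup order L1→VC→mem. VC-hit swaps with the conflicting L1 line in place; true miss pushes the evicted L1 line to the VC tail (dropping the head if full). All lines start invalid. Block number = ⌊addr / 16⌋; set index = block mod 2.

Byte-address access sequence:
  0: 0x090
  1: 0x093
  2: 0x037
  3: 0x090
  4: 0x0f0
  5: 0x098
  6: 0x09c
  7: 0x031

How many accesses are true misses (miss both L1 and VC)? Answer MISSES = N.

0: 0x90 (blk 9, set 1) → MISS  vc=[]
1: 0x93 (blk 9, set 1) → L1-HIT  vc=[]
2: 0x37 (blk 3, set 1) → MISS  vc=[9]
3: 0x90 (blk 9, set 1) → VC-HIT  vc=[3]
4: 0xf0 (blk 15, set 1) → MISS  vc=[3, 9]
5: 0x98 (blk 9, set 1) → VC-HIT  vc=[3, 15]
6: 0x9c (blk 9, set 1) → L1-HIT  vc=[3, 15]
7: 0x31 (blk 3, set 1) → VC-HIT  vc=[9, 15]

MISSES = 3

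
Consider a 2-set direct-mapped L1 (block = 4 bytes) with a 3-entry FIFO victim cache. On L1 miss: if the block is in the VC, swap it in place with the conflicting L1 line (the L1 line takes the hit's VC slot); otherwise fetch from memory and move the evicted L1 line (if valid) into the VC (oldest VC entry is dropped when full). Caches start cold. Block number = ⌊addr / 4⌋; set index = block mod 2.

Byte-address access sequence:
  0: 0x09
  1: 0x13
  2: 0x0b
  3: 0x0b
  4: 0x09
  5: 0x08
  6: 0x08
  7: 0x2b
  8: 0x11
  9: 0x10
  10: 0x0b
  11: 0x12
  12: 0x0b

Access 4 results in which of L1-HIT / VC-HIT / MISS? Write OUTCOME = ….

  [0] addr=0x9 blk=2 s=0: MISS | VC []
  [1] addr=0x13 blk=4 s=0: MISS | VC [2]
  [2] addr=0xb blk=2 s=0: VC-HIT | VC [4]
  [3] addr=0xb blk=2 s=0: L1-HIT | VC [4]
  [4] addr=0x9 blk=2 s=0: L1-HIT | VC [4]
  [5] addr=0x8 blk=2 s=0: L1-HIT | VC [4]
  [6] addr=0x8 blk=2 s=0: L1-HIT | VC [4]
  [7] addr=0x2b blk=10 s=0: MISS | VC [4, 2]
  [8] addr=0x11 blk=4 s=0: VC-HIT | VC [10, 2]
  [9] addr=0x10 blk=4 s=0: L1-HIT | VC [10, 2]
  [10] addr=0xb blk=2 s=0: VC-HIT | VC [10, 4]
  [11] addr=0x12 blk=4 s=0: VC-HIT | VC [10, 2]
  [12] addr=0xb blk=2 s=0: VC-HIT | VC [10, 4]

OUTCOME = L1-HIT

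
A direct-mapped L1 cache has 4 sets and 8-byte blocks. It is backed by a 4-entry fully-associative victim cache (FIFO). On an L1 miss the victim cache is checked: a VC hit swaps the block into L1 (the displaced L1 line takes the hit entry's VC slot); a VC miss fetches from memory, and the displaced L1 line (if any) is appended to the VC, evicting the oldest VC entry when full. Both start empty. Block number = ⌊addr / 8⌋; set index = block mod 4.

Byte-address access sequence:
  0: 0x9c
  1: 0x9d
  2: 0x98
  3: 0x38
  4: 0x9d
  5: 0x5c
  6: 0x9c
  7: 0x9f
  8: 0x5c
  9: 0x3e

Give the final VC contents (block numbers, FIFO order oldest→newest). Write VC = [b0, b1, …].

VC = [11, 19]

#0 0x9c→b19/s3 MISS; vc=[]
#1 0x9d→b19/s3 L1-HIT; vc=[]
#2 0x98→b19/s3 L1-HIT; vc=[]
#3 0x38→b7/s3 MISS; vc=[19]
#4 0x9d→b19/s3 VC-HIT; vc=[7]
#5 0x5c→b11/s3 MISS; vc=[7,19]
#6 0x9c→b19/s3 VC-HIT; vc=[7,11]
#7 0x9f→b19/s3 L1-HIT; vc=[7,11]
#8 0x5c→b11/s3 VC-HIT; vc=[7,19]
#9 0x3e→b7/s3 VC-HIT; vc=[11,19]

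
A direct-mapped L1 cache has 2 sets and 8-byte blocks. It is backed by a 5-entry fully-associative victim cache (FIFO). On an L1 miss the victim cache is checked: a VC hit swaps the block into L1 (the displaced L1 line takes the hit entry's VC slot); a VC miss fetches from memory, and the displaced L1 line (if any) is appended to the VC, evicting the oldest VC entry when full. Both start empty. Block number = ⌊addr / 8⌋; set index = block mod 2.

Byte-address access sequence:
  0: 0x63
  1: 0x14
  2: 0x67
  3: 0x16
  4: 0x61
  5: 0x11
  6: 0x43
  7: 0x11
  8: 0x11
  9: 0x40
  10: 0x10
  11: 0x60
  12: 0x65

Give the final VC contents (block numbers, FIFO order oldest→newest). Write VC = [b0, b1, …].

VC = [2, 8]

0: 0x63 (blk 12, set 0) → MISS  vc=[]
1: 0x14 (blk 2, set 0) → MISS  vc=[12]
2: 0x67 (blk 12, set 0) → VC-HIT  vc=[2]
3: 0x16 (blk 2, set 0) → VC-HIT  vc=[12]
4: 0x61 (blk 12, set 0) → VC-HIT  vc=[2]
5: 0x11 (blk 2, set 0) → VC-HIT  vc=[12]
6: 0x43 (blk 8, set 0) → MISS  vc=[12, 2]
7: 0x11 (blk 2, set 0) → VC-HIT  vc=[12, 8]
8: 0x11 (blk 2, set 0) → L1-HIT  vc=[12, 8]
9: 0x40 (blk 8, set 0) → VC-HIT  vc=[12, 2]
10: 0x10 (blk 2, set 0) → VC-HIT  vc=[12, 8]
11: 0x60 (blk 12, set 0) → VC-HIT  vc=[2, 8]
12: 0x65 (blk 12, set 0) → L1-HIT  vc=[2, 8]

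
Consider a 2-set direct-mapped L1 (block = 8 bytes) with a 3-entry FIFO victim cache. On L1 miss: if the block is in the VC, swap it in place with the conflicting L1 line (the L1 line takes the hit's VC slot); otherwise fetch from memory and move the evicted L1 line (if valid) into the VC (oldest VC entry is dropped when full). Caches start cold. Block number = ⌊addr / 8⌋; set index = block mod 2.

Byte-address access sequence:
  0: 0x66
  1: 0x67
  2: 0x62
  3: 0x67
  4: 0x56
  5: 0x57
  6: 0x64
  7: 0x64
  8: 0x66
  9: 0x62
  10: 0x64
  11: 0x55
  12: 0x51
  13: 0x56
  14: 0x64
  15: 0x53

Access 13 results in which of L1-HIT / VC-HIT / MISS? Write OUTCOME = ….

OUTCOME = L1-HIT

0: 0x66 (blk 12, set 0) → MISS  vc=[]
1: 0x67 (blk 12, set 0) → L1-HIT  vc=[]
2: 0x62 (blk 12, set 0) → L1-HIT  vc=[]
3: 0x67 (blk 12, set 0) → L1-HIT  vc=[]
4: 0x56 (blk 10, set 0) → MISS  vc=[12]
5: 0x57 (blk 10, set 0) → L1-HIT  vc=[12]
6: 0x64 (blk 12, set 0) → VC-HIT  vc=[10]
7: 0x64 (blk 12, set 0) → L1-HIT  vc=[10]
8: 0x66 (blk 12, set 0) → L1-HIT  vc=[10]
9: 0x62 (blk 12, set 0) → L1-HIT  vc=[10]
10: 0x64 (blk 12, set 0) → L1-HIT  vc=[10]
11: 0x55 (blk 10, set 0) → VC-HIT  vc=[12]
12: 0x51 (blk 10, set 0) → L1-HIT  vc=[12]
13: 0x56 (blk 10, set 0) → L1-HIT  vc=[12]
14: 0x64 (blk 12, set 0) → VC-HIT  vc=[10]
15: 0x53 (blk 10, set 0) → VC-HIT  vc=[12]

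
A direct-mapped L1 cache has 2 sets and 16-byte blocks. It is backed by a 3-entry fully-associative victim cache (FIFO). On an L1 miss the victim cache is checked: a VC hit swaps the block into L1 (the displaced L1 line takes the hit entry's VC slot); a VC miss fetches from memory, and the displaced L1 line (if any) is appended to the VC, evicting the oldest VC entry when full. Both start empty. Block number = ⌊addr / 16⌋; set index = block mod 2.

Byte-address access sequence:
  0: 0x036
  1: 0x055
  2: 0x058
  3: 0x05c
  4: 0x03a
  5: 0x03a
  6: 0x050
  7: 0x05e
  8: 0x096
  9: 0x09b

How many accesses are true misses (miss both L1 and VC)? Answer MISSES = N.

MISSES = 3

0: 0x36 (blk 3, set 1) → MISS  vc=[]
1: 0x55 (blk 5, set 1) → MISS  vc=[3]
2: 0x58 (blk 5, set 1) → L1-HIT  vc=[3]
3: 0x5c (blk 5, set 1) → L1-HIT  vc=[3]
4: 0x3a (blk 3, set 1) → VC-HIT  vc=[5]
5: 0x3a (blk 3, set 1) → L1-HIT  vc=[5]
6: 0x50 (blk 5, set 1) → VC-HIT  vc=[3]
7: 0x5e (blk 5, set 1) → L1-HIT  vc=[3]
8: 0x96 (blk 9, set 1) → MISS  vc=[3, 5]
9: 0x9b (blk 9, set 1) → L1-HIT  vc=[3, 5]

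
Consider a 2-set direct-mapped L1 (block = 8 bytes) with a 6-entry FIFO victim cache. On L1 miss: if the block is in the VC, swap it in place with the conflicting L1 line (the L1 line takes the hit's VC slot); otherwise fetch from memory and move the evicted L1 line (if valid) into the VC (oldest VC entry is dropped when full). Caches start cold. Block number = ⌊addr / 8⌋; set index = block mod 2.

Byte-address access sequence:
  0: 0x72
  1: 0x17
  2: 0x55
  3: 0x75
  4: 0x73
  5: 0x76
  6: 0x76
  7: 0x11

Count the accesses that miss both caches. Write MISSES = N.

MISSES = 3

  [0] addr=0x72 blk=14 s=0: MISS | VC []
  [1] addr=0x17 blk=2 s=0: MISS | VC [14]
  [2] addr=0x55 blk=10 s=0: MISS | VC [14, 2]
  [3] addr=0x75 blk=14 s=0: VC-HIT | VC [10, 2]
  [4] addr=0x73 blk=14 s=0: L1-HIT | VC [10, 2]
  [5] addr=0x76 blk=14 s=0: L1-HIT | VC [10, 2]
  [6] addr=0x76 blk=14 s=0: L1-HIT | VC [10, 2]
  [7] addr=0x11 blk=2 s=0: VC-HIT | VC [10, 14]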